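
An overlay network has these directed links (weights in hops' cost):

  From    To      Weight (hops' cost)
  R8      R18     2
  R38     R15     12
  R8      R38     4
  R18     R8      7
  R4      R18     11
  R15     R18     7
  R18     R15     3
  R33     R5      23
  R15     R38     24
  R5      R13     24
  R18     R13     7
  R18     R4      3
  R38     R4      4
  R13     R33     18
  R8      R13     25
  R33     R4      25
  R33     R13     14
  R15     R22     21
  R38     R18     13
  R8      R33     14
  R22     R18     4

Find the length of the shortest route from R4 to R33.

Shortest distances from R4:
R4: 0
R18: 11  (via R4)
R15: 14  (via R18)
R13: 18  (via R18)
R8: 18  (via R18)
R38: 22  (via R8)
R33: 32  (via R8)
Shortest route: R4–R18–R8–R33 = 32 hops' cost.

32 hops' cost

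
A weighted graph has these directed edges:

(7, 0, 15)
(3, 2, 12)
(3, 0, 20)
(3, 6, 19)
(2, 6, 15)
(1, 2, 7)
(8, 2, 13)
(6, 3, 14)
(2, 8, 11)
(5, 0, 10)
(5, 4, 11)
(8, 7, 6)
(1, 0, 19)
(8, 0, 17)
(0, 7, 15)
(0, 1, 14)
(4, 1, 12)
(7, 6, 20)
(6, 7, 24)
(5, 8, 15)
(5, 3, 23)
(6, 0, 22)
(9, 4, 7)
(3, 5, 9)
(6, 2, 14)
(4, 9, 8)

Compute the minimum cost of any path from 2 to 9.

57

Candidate routes:
2 → 8 → 0 → 7 → 6 → 3 → 5 → 4 → 9: 11+17+15+20+14+9+11+8 = 105
2 → 8 → 7 → 6 → 3 → 5 → 4 → 9: 11+6+20+14+9+11+8 = 79
2 → 6 → 3 → 5 → 4 → 9: 15+14+9+11+8 = 57
The minimum is 57 via 2 → 6 → 3 → 5 → 4 → 9.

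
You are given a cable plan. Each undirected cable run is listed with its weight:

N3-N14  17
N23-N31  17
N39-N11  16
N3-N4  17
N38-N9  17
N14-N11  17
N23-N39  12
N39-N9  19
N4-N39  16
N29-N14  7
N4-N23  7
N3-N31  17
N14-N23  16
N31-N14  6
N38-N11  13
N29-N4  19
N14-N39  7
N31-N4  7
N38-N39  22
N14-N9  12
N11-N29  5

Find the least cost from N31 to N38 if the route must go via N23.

48

Shortest N31→N23: N31 → N4 → N23 = 14
Best N23 to N38: N23 → N39 → N38 costing 34
Total via N23: 14 + 34 = 48.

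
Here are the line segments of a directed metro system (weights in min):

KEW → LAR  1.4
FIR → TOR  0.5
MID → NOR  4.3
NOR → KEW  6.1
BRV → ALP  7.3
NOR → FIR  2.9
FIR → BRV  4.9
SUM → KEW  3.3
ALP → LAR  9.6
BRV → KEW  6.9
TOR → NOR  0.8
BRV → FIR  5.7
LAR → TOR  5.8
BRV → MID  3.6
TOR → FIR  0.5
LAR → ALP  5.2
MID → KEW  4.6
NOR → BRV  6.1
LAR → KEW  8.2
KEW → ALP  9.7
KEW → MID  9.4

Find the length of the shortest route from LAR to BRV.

Candidate routes:
LAR–TOR–NOR–BRV: 5.8+0.8+6.1 = 12.7
LAR–TOR–FIR–BRV: 5.8+0.5+4.9 = 11.2
LAR–TOR–NOR–FIR–BRV: 5.8+0.8+2.9+4.9 = 14.4
LAR–KEW–MID–NOR–BRV: 8.2+9.4+4.3+6.1 = 28
The minimum is 11.2 min via LAR–TOR–FIR–BRV.

11.2 min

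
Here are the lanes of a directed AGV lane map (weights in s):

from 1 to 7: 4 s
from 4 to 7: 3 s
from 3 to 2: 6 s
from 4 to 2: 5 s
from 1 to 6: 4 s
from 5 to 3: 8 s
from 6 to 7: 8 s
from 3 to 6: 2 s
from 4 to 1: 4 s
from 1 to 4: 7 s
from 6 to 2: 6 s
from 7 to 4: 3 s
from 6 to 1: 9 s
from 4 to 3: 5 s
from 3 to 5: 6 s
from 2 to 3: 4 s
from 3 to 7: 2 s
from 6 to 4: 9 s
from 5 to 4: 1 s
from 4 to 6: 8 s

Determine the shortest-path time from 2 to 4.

Running Dijkstra from 2:
2: 0
3: 4  (via 2)
6: 6  (via 3)
7: 6  (via 3)
4: 9  (via 7)
Shortest route: 2 → 3 → 7 → 4 = 9 s.

9 s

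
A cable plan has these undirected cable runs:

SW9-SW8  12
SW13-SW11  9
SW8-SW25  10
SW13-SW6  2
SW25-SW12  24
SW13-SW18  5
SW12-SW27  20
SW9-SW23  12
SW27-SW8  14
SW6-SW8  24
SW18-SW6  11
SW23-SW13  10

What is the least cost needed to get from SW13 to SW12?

60

Compare a few routes:
SW13–SW6–SW8–SW25–SW12: 2+24+10+24 = 60
SW13–SW23–SW9–SW8–SW25–SW12: 10+12+12+10+24 = 68
The minimum is 60 via SW13–SW6–SW8–SW25–SW12.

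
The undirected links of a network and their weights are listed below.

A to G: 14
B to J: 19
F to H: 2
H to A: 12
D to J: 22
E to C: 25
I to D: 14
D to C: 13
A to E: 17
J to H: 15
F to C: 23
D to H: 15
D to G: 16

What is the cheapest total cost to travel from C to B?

54

Shortest distances from C:
C: 0
D: 13  (via C)
F: 23  (via C)
E: 25  (via C)
H: 25  (via F)
I: 27  (via D)
G: 29  (via D)
J: 35  (via D)
A: 37  (via H)
B: 54  (via J)
Shortest route: C → D → J → B = 54.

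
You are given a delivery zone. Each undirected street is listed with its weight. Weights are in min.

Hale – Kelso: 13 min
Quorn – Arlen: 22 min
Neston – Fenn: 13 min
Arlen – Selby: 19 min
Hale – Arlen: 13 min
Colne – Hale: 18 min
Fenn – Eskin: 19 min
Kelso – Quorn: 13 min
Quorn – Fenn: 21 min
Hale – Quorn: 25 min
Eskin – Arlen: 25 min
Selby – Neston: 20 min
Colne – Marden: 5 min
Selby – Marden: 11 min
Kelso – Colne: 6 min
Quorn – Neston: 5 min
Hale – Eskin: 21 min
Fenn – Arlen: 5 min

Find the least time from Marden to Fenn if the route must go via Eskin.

63 min

Shortest Marden→Eskin: Marden–Colne–Hale–Eskin = 44
Shortest Eskin→Fenn: Eskin–Fenn = 19
Total via Eskin: 44 + 19 = 63 min.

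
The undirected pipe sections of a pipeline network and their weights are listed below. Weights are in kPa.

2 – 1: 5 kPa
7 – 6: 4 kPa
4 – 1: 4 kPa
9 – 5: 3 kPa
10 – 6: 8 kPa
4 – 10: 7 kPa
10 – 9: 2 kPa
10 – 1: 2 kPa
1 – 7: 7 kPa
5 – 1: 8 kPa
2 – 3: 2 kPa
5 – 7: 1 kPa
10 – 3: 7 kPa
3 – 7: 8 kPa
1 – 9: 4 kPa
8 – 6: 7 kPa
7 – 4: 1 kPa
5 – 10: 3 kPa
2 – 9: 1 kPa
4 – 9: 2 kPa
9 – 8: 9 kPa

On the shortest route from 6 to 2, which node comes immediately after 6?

Compare a few routes:
6–10–9–2: 8+2+1 = 11
6–7–4–9–2: 4+1+2+1 = 8
6–7–5–10–9–2: 4+1+3+2+1 = 11
6–7–5–9–2: 4+1+3+1 = 9
Cheapest is 6–7–4–9–2 at 8 kPa.
So from 6 the first move is to 7.

7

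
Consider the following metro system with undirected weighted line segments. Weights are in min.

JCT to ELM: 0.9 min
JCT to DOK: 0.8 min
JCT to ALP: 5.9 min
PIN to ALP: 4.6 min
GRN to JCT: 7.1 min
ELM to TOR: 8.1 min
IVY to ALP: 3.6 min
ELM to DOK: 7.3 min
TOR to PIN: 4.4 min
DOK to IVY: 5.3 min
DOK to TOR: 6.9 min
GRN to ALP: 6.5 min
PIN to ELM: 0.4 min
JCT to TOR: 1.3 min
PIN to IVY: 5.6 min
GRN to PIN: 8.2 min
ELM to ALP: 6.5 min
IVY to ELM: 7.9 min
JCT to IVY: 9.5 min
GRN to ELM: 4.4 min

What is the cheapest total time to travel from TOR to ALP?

7.2 min

Running Dijkstra from TOR:
TOR: 0
JCT: 1.3  (via TOR)
DOK: 2.1  (via JCT)
ELM: 2.2  (via JCT)
PIN: 2.6  (via ELM)
GRN: 6.6  (via ELM)
ALP: 7.2  (via JCT)
Shortest route: TOR → JCT → ALP = 7.2 min.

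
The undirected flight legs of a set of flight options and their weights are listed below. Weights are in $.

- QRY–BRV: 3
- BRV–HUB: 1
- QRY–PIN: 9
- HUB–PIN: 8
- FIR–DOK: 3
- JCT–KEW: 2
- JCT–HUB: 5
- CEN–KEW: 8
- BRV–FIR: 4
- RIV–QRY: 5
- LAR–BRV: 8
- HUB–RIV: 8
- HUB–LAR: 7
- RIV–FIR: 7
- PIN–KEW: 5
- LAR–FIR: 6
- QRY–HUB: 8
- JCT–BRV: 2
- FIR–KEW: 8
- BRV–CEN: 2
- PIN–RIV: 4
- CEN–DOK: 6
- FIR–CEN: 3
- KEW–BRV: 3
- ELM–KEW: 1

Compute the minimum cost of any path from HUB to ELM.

Enumerating some paths:
HUB–BRV–KEW–ELM: 1+3+1 = 5
HUB–BRV–JCT–KEW–ELM: 1+2+2+1 = 6
The minimum is $5 via HUB–BRV–KEW–ELM.

$5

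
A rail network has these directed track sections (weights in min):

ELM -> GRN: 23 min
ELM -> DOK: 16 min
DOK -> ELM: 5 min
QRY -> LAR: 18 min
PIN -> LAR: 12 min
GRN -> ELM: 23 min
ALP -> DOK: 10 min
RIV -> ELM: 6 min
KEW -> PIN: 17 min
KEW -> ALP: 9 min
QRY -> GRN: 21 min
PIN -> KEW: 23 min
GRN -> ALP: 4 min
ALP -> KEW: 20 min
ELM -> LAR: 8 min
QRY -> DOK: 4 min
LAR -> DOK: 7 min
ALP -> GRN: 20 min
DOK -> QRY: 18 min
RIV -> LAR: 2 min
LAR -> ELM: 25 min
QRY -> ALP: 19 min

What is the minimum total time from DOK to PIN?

69 min

Shortest distances from DOK:
DOK: 0
ELM: 5  (via DOK)
LAR: 13  (via ELM)
QRY: 18  (via DOK)
GRN: 28  (via ELM)
ALP: 32  (via GRN)
KEW: 52  (via ALP)
PIN: 69  (via KEW)
Shortest route: DOK–ELM–GRN–ALP–KEW–PIN = 69 min.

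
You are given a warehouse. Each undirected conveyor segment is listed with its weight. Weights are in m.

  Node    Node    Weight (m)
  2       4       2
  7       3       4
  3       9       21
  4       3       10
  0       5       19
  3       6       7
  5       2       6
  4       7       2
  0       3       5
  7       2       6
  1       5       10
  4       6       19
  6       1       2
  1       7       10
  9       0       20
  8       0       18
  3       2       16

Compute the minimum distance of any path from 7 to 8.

Candidate routes:
7 → 4 → 3 → 0 → 8: 2+10+5+18 = 35
7 → 3 → 0 → 8: 4+5+18 = 27
7 → 2 → 4 → 3 → 0 → 8: 6+2+10+5+18 = 41
Cheapest is 7 → 3 → 0 → 8 at 27 m.

27 m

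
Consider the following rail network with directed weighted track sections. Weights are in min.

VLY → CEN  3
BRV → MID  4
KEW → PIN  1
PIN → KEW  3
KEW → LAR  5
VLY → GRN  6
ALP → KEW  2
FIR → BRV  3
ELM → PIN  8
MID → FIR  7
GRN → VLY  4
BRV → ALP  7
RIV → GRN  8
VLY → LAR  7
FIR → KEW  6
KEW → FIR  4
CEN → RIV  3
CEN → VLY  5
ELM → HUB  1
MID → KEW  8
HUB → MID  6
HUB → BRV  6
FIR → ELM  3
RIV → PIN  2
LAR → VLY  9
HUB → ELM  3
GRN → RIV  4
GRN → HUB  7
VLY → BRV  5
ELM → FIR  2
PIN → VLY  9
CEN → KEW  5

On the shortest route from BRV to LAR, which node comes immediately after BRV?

ALP

Compare a few routes:
BRV → ALP → KEW → LAR: 7+2+5 = 14
BRV → MID → KEW → LAR: 4+8+5 = 17
The minimum is 14 min via BRV → ALP → KEW → LAR.
So from BRV the first move is to ALP.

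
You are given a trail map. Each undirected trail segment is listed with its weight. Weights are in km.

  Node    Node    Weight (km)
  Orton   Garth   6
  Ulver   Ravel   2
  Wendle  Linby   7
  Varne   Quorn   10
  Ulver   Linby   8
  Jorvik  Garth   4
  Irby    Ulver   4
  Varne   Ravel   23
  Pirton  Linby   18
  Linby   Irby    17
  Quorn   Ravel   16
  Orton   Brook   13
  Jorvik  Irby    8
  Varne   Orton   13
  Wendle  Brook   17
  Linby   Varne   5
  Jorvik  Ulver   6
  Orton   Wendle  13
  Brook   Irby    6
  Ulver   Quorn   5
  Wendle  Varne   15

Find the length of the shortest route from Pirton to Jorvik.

Running Dijkstra from Pirton:
Pirton: 0
Linby: 18  (via Pirton)
Varne: 23  (via Linby)
Wendle: 25  (via Linby)
Ulver: 26  (via Linby)
Ravel: 28  (via Ulver)
Irby: 30  (via Ulver)
Quorn: 31  (via Ulver)
Jorvik: 32  (via Ulver)
Shortest route: Pirton–Linby–Ulver–Jorvik = 32 km.

32 km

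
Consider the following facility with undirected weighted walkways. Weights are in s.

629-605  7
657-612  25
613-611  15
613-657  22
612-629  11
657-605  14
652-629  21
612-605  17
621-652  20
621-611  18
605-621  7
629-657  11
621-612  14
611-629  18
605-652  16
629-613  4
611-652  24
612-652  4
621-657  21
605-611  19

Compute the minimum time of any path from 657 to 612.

Settle nodes by increasing distance from 657:
657: 0
629: 11  (via 657)
605: 14  (via 657)
613: 15  (via 629)
621: 21  (via 657)
612: 22  (via 629)
Shortest route: 657 → 629 → 612 = 22 s.

22 s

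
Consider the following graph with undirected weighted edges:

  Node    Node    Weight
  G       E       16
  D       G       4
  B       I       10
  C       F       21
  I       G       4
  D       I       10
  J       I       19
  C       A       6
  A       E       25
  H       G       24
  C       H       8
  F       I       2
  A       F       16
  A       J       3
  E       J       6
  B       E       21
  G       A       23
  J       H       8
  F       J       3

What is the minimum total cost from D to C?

22

Shortest distances from D:
D: 0
G: 4  (via D)
I: 8  (via G)
F: 10  (via I)
J: 13  (via F)
A: 16  (via J)
B: 18  (via I)
E: 19  (via J)
H: 21  (via J)
C: 22  (via A)
Shortest route: D → G → I → F → J → A → C = 22.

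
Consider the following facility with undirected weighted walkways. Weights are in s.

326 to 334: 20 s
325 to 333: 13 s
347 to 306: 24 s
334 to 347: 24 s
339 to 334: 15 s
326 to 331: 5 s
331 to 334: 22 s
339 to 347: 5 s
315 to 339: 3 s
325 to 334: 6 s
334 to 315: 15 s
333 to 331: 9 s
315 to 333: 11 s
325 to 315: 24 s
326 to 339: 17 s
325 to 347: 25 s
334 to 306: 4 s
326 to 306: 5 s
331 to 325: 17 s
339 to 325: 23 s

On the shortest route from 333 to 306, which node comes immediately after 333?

Compare a few routes:
333 → 331 → 326 → 306: 9+5+5 = 19
333 → 315 → 334 → 306: 11+15+4 = 30
333 → 325 → 334 → 306: 13+6+4 = 23
333 → 315 → 339 → 334 → 306: 11+3+15+4 = 33
The minimum is 19 s via 333 → 331 → 326 → 306.
So from 333 the first move is to 331.

331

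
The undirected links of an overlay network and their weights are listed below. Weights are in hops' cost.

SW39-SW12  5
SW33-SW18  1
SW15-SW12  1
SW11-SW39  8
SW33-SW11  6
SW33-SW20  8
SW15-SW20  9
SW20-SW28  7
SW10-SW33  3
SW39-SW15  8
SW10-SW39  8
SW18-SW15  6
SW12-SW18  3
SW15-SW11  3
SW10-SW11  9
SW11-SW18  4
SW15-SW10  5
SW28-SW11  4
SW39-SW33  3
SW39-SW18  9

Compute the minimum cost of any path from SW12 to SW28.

Shortest distances from SW12:
SW12: 0
SW15: 1  (via SW12)
SW18: 3  (via SW12)
SW33: 4  (via SW18)
SW11: 4  (via SW15)
SW39: 5  (via SW12)
SW10: 6  (via SW15)
SW28: 8  (via SW11)
Shortest route: SW12 → SW15 → SW11 → SW28 = 8 hops' cost.

8 hops' cost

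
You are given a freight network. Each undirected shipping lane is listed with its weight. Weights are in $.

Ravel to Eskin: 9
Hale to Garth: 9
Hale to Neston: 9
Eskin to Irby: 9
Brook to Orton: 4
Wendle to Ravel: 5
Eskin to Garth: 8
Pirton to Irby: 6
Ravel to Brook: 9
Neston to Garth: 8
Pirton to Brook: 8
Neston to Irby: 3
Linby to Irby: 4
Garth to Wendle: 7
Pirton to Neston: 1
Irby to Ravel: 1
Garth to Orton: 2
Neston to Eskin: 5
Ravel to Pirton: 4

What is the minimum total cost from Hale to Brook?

$15

Settle nodes by increasing distance from Hale:
Hale: 0
Garth: 9  (via Hale)
Neston: 9  (via Hale)
Pirton: 10  (via Neston)
Orton: 11  (via Garth)
Irby: 12  (via Neston)
Ravel: 13  (via Irby)
Eskin: 14  (via Neston)
Brook: 15  (via Orton)
Shortest route: Hale–Garth–Orton–Brook = $15.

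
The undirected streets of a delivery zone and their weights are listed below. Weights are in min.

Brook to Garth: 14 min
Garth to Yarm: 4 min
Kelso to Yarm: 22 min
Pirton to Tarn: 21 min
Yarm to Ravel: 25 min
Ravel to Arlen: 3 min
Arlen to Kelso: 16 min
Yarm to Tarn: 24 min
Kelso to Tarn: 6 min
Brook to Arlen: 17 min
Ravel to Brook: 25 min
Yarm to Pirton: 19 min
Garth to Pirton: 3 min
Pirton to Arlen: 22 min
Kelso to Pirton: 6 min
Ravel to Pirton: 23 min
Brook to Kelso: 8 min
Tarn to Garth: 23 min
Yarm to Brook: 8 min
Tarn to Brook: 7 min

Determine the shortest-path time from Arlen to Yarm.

25 min

Candidate routes:
Arlen–Ravel–Yarm: 3+25 = 28
Arlen–Kelso–Pirton–Garth–Yarm: 16+6+3+4 = 29
Arlen–Brook–Yarm: 17+8 = 25
Arlen–Pirton–Garth–Yarm: 22+3+4 = 29
The minimum is 25 min via Arlen–Brook–Yarm.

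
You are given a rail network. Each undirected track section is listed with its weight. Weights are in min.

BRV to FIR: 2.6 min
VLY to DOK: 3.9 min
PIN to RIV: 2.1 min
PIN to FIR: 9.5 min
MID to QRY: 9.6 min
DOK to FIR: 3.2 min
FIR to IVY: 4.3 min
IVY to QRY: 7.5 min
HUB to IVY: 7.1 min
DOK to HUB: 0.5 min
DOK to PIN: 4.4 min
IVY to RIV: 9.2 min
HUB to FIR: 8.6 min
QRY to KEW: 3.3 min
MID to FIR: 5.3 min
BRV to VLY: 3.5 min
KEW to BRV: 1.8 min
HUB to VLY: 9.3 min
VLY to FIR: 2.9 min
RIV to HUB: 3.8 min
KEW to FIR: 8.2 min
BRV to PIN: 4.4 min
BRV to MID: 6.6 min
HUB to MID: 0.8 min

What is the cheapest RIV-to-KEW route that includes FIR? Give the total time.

Shortest RIV→FIR: RIV–HUB–DOK–FIR = 7.5
Best FIR to KEW: FIR–BRV–KEW costing 4.4
Total via FIR: 7.5 + 4.4 = 11.9 min.

11.9 min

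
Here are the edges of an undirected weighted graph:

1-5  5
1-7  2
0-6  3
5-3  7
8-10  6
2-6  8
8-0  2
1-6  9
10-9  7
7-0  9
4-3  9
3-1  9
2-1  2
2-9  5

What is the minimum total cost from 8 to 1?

Settle nodes by increasing distance from 8:
8: 0
0: 2  (via 8)
6: 5  (via 0)
10: 6  (via 8)
7: 11  (via 0)
1: 13  (via 7)
Shortest route: 8 → 0 → 7 → 1 = 13.

13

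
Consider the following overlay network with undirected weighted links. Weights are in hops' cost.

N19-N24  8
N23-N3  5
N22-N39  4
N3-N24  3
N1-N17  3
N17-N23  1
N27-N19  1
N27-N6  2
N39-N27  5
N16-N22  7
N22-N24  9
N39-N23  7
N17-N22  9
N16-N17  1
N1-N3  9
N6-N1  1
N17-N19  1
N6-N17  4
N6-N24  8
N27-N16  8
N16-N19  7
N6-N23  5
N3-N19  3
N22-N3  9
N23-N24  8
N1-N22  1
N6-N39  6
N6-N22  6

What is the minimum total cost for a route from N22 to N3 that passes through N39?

13 hops' cost

Shortest N22→N39: N22–N39 = 4
Shortest N39→N3: N39–N27–N19–N3 = 9
Total via N39: 4 + 9 = 13 hops' cost.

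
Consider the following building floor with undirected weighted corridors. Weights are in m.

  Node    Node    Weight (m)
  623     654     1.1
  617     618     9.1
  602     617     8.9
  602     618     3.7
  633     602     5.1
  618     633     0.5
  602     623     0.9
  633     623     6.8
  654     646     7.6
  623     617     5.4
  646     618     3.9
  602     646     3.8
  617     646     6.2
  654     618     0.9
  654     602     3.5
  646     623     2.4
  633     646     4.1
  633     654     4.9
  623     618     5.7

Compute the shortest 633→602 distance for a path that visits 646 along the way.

Best 633 to 646: 633 → 646 costing 4.1
Shortest 646→602: 646 → 623 → 602 = 3.3
Total via 646: 4.1 + 3.3 = 7.4 m.

7.4 m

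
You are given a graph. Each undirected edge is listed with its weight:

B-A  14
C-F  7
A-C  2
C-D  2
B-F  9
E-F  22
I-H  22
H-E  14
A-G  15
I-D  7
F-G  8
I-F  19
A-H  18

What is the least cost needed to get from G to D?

17

Running Dijkstra from G:
G: 0
F: 8  (via G)
A: 15  (via G)
C: 15  (via F)
B: 17  (via F)
D: 17  (via C)
Shortest route: G → F → C → D = 17.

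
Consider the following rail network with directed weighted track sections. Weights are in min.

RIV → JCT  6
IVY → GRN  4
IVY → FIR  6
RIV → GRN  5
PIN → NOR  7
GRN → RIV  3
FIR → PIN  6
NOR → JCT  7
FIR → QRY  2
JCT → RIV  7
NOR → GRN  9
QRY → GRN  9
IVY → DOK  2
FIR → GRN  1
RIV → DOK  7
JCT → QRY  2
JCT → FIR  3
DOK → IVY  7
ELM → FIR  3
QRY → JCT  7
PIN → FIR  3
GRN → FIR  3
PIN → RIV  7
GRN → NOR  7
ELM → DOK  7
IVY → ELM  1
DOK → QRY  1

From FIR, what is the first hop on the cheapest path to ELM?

GRN

Candidate routes:
FIR - GRN - RIV - DOK - IVY - ELM: 1+3+7+7+1 = 19
FIR - PIN - RIV - DOK - IVY - ELM: 6+7+7+7+1 = 28
FIR - QRY - GRN - RIV - DOK - IVY - ELM: 2+9+3+7+7+1 = 29
Cheapest is FIR - GRN - RIV - DOK - IVY - ELM at 19 min.
So from FIR the first move is to GRN.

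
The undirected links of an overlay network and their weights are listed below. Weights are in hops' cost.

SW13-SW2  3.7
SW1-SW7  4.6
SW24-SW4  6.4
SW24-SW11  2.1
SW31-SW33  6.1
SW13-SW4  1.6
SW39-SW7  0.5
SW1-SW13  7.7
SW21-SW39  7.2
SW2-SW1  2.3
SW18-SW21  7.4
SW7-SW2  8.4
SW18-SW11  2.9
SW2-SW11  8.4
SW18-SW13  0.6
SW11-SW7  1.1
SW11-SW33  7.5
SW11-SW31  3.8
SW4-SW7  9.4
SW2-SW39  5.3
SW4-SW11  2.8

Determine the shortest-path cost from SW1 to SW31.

Settle nodes by increasing distance from SW1:
SW1: 0
SW2: 2.3  (via SW1)
SW7: 4.6  (via SW1)
SW39: 5.1  (via SW7)
SW11: 5.7  (via SW7)
SW13: 6  (via SW2)
SW18: 6.6  (via SW13)
SW4: 7.6  (via SW13)
SW24: 7.8  (via SW11)
SW31: 9.5  (via SW11)
Shortest route: SW1 → SW7 → SW11 → SW31 = 9.5 hops' cost.

9.5 hops' cost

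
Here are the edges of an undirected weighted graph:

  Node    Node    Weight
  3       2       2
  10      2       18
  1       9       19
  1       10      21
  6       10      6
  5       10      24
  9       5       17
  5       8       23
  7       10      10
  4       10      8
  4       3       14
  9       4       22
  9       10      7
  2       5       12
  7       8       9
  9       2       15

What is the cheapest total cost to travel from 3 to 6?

26

Compare a few routes:
3 - 2 - 10 - 6: 2+18+6 = 26
3 - 4 - 10 - 6: 14+8+6 = 28
The minimum is 26 via 3 - 2 - 10 - 6.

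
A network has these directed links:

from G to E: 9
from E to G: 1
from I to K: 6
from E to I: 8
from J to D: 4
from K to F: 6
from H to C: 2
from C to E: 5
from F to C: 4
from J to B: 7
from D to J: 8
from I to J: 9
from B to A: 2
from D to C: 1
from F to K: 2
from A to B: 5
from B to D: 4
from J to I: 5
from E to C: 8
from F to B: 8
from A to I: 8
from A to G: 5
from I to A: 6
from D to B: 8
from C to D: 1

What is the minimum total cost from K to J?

19

Enumerating some paths:
K–F–B–A–I–J: 6+8+2+8+9 = 33
K–F–C–D–J: 6+4+1+8 = 19
K–F–C–E–I–J: 6+4+5+8+9 = 32
K–F–B–D–J: 6+8+4+8 = 26
The minimum is 19 via K–F–C–D–J.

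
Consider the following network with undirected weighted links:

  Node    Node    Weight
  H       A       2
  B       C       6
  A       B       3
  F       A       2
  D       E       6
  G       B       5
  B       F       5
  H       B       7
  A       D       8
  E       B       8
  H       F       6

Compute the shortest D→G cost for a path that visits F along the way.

Best D to F: D–A–F costing 10
Shortest F→G: F–B–G = 10
Total via F: 10 + 10 = 20.

20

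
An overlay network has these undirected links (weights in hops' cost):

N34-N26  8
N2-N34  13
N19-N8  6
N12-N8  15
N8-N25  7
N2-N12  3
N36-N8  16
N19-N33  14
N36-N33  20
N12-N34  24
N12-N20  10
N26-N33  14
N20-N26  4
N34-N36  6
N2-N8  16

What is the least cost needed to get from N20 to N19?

Compare a few routes:
N20–N12–N2–N8–N19: 10+3+16+6 = 35
N20–N26–N34–N36–N8–N19: 4+8+6+16+6 = 40
N20–N26–N33–N19: 4+14+14 = 32
N20–N12–N8–N19: 10+15+6 = 31
Cheapest is N20–N12–N8–N19 at 31 hops' cost.

31 hops' cost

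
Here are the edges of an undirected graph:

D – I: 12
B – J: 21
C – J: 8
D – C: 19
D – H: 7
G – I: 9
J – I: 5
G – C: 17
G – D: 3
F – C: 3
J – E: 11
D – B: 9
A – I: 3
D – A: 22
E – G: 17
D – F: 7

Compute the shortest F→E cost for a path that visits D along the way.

27

Best F to D: F → D costing 7
Best D to E: D → G → E costing 20
Total via D: 7 + 20 = 27.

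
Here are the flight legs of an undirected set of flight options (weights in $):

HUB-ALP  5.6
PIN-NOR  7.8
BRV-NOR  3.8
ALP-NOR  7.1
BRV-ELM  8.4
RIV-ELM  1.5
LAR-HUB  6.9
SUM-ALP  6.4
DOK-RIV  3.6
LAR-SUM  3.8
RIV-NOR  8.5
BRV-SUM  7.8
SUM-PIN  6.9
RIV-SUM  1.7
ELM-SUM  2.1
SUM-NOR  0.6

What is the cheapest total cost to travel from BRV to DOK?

Candidate routes:
BRV–NOR–SUM–RIV–DOK: 3.8+0.6+1.7+3.6 = 9.7
BRV–SUM–RIV–DOK: 7.8+1.7+3.6 = 13.1
BRV–NOR–SUM–ELM–RIV–DOK: 3.8+0.6+2.1+1.5+3.6 = 11.6
Cheapest is BRV–NOR–SUM–RIV–DOK at $9.7.

$9.7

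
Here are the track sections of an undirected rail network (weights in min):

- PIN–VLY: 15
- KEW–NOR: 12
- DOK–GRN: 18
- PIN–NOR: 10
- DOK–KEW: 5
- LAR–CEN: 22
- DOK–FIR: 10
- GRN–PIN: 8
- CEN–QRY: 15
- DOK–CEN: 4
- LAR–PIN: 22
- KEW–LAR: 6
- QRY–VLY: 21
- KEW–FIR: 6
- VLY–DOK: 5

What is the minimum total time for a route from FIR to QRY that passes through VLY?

Best FIR to VLY: FIR–DOK–VLY costing 15
Best VLY to QRY: VLY–QRY costing 21
Total via VLY: 15 + 21 = 36 min.

36 min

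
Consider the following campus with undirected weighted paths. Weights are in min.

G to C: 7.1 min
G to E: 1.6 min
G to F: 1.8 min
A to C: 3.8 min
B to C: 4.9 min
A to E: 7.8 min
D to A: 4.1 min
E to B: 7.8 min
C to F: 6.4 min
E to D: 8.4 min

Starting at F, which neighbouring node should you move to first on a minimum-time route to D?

G

Compare a few routes:
F → G → E → D: 1.8+1.6+8.4 = 11.8
F → C → A → D: 6.4+3.8+4.1 = 14.3
Cheapest is F → G → E → D at 11.8 min.
So from F the first move is to G.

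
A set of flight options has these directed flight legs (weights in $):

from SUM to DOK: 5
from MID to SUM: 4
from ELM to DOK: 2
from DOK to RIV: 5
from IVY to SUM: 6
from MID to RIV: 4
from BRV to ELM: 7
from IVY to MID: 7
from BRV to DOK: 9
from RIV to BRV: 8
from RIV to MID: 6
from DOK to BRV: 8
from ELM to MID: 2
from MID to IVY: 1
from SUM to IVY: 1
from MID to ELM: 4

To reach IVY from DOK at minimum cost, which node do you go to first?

Compare a few routes:
DOK → BRV → ELM → MID → IVY: 8+7+2+1 = 18
DOK → RIV → MID → IVY: 5+6+1 = 12
DOK → RIV → MID → SUM → IVY: 5+6+4+1 = 16
Cheapest is DOK → RIV → MID → IVY at $12.
So from DOK the first move is to RIV.

RIV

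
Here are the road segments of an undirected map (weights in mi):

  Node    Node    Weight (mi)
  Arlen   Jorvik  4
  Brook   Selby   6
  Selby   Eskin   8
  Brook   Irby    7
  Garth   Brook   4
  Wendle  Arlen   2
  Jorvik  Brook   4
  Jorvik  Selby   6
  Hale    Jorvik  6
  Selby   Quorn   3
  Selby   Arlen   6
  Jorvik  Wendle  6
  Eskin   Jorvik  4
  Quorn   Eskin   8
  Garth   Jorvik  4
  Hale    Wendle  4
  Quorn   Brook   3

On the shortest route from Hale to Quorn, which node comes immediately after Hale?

Jorvik

Enumerating some paths:
Hale - Wendle - Arlen - Selby - Quorn: 4+2+6+3 = 15
Hale - Jorvik - Garth - Brook - Quorn: 6+4+4+3 = 17
Hale - Jorvik - Selby - Quorn: 6+6+3 = 15
Hale - Jorvik - Brook - Quorn: 6+4+3 = 13
Cheapest is Hale - Jorvik - Brook - Quorn at 13 mi.
So from Hale the first move is to Jorvik.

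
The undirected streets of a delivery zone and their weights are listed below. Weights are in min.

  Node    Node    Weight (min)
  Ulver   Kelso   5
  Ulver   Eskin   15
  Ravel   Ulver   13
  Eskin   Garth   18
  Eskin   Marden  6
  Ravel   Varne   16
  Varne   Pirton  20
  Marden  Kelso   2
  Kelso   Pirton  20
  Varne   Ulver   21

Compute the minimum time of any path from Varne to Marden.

28 min

Settle nodes by increasing distance from Varne:
Varne: 0
Ravel: 16  (via Varne)
Pirton: 20  (via Varne)
Ulver: 21  (via Varne)
Kelso: 26  (via Ulver)
Marden: 28  (via Kelso)
Shortest route: Varne–Ulver–Kelso–Marden = 28 min.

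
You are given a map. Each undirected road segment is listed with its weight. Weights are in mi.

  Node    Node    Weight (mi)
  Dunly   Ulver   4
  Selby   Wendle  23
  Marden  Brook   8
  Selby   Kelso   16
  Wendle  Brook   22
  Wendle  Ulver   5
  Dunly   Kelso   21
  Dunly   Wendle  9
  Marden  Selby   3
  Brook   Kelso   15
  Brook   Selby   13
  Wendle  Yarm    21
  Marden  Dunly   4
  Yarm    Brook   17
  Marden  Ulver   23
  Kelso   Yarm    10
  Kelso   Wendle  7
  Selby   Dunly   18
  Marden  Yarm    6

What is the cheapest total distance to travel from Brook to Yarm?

Running Dijkstra from Brook:
Brook: 0
Marden: 8  (via Brook)
Selby: 11  (via Marden)
Dunly: 12  (via Marden)
Yarm: 14  (via Marden)
Shortest route: Brook → Marden → Yarm = 14 mi.

14 mi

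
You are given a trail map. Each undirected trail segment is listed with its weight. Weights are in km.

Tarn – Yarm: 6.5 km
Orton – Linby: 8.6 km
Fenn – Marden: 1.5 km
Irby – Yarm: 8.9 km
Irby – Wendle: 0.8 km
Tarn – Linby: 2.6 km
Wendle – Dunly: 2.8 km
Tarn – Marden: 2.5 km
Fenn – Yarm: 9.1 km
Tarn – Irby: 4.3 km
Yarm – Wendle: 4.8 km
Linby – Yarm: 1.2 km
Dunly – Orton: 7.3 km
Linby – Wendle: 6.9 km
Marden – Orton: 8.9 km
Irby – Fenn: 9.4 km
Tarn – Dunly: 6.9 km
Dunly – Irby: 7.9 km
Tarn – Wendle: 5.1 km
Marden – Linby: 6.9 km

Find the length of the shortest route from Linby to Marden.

5.1 km

Enumerating some paths:
Linby - Tarn - Marden: 2.6+2.5 = 5.1
Linby - Yarm - Tarn - Marden: 1.2+6.5+2.5 = 10.2
Linby - Marden: 6.9 = 6.9
Linby - Yarm - Fenn - Marden: 1.2+9.1+1.5 = 11.8
Cheapest is Linby - Tarn - Marden at 5.1 km.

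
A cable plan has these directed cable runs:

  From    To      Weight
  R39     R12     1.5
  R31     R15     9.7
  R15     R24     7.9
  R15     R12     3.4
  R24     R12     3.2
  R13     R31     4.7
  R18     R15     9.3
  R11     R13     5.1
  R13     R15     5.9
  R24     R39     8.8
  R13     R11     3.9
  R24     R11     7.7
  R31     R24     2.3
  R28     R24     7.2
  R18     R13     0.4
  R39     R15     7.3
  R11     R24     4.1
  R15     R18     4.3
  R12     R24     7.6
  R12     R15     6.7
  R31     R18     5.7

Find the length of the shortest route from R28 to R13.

20

Candidate routes:
R28–R24–R11–R13: 7.2+7.7+5.1 = 20
R28–R24–R39–R15–R18–R13: 7.2+8.8+7.3+4.3+0.4 = 28
R28–R24–R12–R15–R18–R13: 7.2+3.2+6.7+4.3+0.4 = 21.8
The minimum is 20 via R28–R24–R11–R13.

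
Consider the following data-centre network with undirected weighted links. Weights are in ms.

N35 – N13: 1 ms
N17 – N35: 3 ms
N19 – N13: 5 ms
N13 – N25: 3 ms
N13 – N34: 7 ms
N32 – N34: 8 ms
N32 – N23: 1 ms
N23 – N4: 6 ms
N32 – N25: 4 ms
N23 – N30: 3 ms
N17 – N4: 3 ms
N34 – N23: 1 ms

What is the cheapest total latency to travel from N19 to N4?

Shortest distances from N19:
N19: 0
N13: 5  (via N19)
N35: 6  (via N13)
N25: 8  (via N13)
N17: 9  (via N35)
N32: 12  (via N25)
N34: 12  (via N13)
N4: 12  (via N17)
Shortest route: N19–N13–N35–N17–N4 = 12 ms.

12 ms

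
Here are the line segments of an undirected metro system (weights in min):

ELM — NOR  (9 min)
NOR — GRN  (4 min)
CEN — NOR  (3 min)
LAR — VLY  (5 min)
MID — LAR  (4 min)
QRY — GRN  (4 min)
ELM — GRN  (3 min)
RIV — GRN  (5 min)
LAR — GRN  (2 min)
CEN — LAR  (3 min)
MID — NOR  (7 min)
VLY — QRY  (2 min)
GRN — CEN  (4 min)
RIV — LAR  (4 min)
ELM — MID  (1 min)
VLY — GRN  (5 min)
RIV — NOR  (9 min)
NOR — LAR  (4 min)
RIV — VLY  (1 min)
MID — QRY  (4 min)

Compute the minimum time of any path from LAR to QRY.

6 min

Shortest distances from LAR:
LAR: 0
GRN: 2  (via LAR)
CEN: 3  (via LAR)
RIV: 4  (via LAR)
MID: 4  (via LAR)
NOR: 4  (via LAR)
ELM: 5  (via GRN)
VLY: 5  (via LAR)
QRY: 6  (via GRN)
Shortest route: LAR–GRN–QRY = 6 min.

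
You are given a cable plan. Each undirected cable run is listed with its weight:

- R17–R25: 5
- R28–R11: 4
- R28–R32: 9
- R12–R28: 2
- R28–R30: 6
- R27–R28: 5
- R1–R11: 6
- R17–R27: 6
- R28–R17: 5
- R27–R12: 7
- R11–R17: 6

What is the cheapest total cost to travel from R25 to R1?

Candidate routes:
R25 → R17 → R27 → R12 → R28 → R11 → R1: 5+6+7+2+4+6 = 30
R25 → R17 → R28 → R11 → R1: 5+5+4+6 = 20
R25 → R17 → R11 → R1: 5+6+6 = 17
R25 → R17 → R27 → R28 → R11 → R1: 5+6+5+4+6 = 26
Cheapest is R25 → R17 → R11 → R1 at 17.

17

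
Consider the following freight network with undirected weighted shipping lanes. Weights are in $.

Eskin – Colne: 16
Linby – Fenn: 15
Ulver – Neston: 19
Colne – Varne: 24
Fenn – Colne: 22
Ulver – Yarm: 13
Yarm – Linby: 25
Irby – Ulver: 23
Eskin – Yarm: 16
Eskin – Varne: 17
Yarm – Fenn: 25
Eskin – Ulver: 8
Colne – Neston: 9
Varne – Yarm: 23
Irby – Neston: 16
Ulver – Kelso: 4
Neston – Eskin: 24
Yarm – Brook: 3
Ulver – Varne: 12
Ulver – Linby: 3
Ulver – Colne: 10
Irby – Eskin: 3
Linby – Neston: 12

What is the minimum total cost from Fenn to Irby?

$29

Shortest distances from Fenn:
Fenn: 0
Linby: 15  (via Fenn)
Ulver: 18  (via Linby)
Colne: 22  (via Fenn)
Kelso: 22  (via Ulver)
Yarm: 25  (via Fenn)
Eskin: 26  (via Ulver)
Neston: 27  (via Linby)
Brook: 28  (via Yarm)
Irby: 29  (via Eskin)
Shortest route: Fenn–Linby–Ulver–Eskin–Irby = $29.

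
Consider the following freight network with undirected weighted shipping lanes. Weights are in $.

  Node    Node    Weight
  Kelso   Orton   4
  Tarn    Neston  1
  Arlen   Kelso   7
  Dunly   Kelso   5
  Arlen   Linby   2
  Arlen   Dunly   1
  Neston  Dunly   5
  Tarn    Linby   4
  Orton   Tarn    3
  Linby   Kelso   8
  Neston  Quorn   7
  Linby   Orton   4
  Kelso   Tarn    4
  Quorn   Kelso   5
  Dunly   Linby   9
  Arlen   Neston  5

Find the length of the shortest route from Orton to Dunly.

Settle nodes by increasing distance from Orton:
Orton: 0
Tarn: 3  (via Orton)
Linby: 4  (via Orton)
Neston: 4  (via Tarn)
Kelso: 4  (via Orton)
Arlen: 6  (via Linby)
Dunly: 7  (via Arlen)
Shortest route: Orton–Linby–Arlen–Dunly = $7.

$7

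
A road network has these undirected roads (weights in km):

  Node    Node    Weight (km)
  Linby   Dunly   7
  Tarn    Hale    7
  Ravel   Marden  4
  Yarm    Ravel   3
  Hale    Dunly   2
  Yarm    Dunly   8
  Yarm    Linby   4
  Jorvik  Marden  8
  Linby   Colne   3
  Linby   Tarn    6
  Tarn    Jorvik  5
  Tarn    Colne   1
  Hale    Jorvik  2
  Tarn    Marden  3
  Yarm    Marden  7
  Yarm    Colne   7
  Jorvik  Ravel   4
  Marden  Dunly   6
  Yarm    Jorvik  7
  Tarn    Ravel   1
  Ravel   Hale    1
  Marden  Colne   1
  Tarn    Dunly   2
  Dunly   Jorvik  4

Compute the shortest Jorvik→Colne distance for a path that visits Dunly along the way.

7 km

Shortest Jorvik→Dunly: Jorvik–Dunly = 4
Best Dunly to Colne: Dunly–Tarn–Colne costing 3
Total via Dunly: 4 + 3 = 7 km.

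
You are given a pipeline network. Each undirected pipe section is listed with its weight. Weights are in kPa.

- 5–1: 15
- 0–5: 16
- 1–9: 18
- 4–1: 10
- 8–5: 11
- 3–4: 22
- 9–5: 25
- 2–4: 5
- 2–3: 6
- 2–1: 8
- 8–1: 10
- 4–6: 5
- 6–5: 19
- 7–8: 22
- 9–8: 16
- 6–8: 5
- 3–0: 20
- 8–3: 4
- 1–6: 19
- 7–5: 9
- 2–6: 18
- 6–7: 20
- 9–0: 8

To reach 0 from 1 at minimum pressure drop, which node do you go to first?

9

Compare a few routes:
1–9–0: 18+8 = 26
1–5–0: 15+16 = 31
1–2–3–0: 8+6+20 = 34
1–8–3–0: 10+4+20 = 34
Cheapest is 1–9–0 at 26 kPa.
So from 1 the first move is to 9.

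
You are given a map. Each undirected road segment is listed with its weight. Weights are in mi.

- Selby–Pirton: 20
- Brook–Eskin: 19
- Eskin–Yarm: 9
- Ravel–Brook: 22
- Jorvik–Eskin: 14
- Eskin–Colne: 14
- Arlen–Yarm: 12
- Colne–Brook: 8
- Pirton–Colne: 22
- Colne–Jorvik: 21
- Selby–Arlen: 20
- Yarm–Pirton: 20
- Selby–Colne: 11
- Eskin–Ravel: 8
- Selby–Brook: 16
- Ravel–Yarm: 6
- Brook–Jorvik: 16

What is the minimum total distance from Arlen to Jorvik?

35 mi

Running Dijkstra from Arlen:
Arlen: 0
Yarm: 12  (via Arlen)
Ravel: 18  (via Yarm)
Selby: 20  (via Arlen)
Eskin: 21  (via Yarm)
Colne: 31  (via Selby)
Pirton: 32  (via Yarm)
Jorvik: 35  (via Eskin)
Shortest route: Arlen–Yarm–Eskin–Jorvik = 35 mi.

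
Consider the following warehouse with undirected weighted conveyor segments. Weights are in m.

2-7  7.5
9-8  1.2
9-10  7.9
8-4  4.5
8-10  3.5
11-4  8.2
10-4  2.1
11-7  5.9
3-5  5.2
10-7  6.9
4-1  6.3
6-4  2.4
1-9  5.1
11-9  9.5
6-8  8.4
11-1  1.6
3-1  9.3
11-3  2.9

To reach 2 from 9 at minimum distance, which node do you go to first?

8

Candidate routes:
9 → 1 → 11 → 7 → 2: 5.1+1.6+5.9+7.5 = 20.1
9 → 8 → 4 → 10 → 7 → 2: 1.2+4.5+2.1+6.9+7.5 = 22.2
9 → 8 → 10 → 7 → 2: 1.2+3.5+6.9+7.5 = 19.1
The minimum is 19.1 m via 9 → 8 → 10 → 7 → 2.
So from 9 the first move is to 8.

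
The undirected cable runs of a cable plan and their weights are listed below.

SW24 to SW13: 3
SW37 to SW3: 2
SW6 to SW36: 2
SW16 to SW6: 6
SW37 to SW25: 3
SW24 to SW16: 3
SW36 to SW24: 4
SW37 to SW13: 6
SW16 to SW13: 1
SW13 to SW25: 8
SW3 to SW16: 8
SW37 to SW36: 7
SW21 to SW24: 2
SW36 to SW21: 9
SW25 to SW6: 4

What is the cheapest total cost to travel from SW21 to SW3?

Running Dijkstra from SW21:
SW21: 0
SW24: 2  (via SW21)
SW13: 5  (via SW24)
SW16: 5  (via SW24)
SW36: 6  (via SW24)
SW6: 8  (via SW36)
SW37: 11  (via SW13)
SW25: 12  (via SW6)
SW3: 13  (via SW16)
Shortest route: SW21–SW24–SW16–SW3 = 13.

13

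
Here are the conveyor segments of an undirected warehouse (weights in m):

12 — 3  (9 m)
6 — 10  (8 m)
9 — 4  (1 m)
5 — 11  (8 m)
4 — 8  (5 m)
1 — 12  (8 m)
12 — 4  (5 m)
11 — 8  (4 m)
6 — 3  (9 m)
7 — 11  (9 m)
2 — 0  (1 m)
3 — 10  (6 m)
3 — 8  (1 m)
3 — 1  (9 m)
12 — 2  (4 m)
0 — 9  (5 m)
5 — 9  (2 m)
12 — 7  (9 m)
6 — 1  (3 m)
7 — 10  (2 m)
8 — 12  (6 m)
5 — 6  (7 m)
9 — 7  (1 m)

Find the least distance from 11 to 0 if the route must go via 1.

27 m

Best 11 to 1: 11 → 8 → 3 → 1 costing 14
Shortest 1→0: 1 → 12 → 2 → 0 = 13
Total via 1: 14 + 13 = 27 m.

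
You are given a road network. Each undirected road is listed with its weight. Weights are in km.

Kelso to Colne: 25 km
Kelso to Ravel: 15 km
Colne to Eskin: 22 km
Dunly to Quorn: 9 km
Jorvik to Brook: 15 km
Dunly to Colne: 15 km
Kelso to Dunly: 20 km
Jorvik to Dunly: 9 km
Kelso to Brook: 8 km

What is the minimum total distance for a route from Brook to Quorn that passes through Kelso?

Shortest Brook→Kelso: Brook → Kelso = 8
Best Kelso to Quorn: Kelso → Dunly → Quorn costing 29
Total via Kelso: 8 + 29 = 37 km.

37 km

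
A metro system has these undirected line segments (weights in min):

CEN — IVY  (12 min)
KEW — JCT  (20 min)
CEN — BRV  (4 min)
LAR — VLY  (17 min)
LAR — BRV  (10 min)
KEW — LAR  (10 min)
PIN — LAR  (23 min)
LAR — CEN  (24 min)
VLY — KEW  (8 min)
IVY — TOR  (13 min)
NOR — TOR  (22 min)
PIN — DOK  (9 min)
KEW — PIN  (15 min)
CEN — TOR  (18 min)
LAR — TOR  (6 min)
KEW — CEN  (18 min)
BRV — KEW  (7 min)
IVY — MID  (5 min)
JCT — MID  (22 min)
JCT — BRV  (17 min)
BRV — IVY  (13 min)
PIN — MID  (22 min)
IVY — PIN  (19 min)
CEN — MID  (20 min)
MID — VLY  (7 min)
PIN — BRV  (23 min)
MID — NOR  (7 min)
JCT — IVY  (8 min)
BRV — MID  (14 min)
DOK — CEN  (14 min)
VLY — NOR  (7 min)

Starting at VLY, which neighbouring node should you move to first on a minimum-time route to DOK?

Enumerating some paths:
VLY → KEW → PIN → DOK: 8+15+9 = 32
VLY → KEW → BRV → CEN → DOK: 8+7+4+14 = 33
The minimum is 32 min via VLY → KEW → PIN → DOK.
So from VLY the first move is to KEW.

KEW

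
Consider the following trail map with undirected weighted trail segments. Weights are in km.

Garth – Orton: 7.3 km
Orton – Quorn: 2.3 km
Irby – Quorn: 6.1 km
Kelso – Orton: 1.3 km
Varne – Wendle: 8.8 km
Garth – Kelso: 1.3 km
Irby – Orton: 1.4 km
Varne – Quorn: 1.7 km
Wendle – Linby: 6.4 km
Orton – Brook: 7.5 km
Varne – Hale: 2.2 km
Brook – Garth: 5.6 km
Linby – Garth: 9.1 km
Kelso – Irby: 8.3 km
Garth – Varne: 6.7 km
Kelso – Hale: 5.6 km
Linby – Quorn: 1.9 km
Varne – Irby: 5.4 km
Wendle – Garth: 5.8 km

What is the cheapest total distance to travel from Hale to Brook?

12.5 km

Running Dijkstra from Hale:
Hale: 0
Varne: 2.2  (via Hale)
Quorn: 3.9  (via Varne)
Kelso: 5.6  (via Hale)
Linby: 5.8  (via Quorn)
Orton: 6.2  (via Quorn)
Garth: 6.9  (via Kelso)
Irby: 7.6  (via Varne)
Wendle: 11  (via Varne)
Brook: 12.5  (via Garth)
Shortest route: Hale → Kelso → Garth → Brook = 12.5 km.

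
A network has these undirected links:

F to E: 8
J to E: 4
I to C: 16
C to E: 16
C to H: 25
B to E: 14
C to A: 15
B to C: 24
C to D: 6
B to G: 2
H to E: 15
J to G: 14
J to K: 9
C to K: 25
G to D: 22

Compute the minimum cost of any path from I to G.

Running Dijkstra from I:
I: 0
C: 16  (via I)
D: 22  (via C)
A: 31  (via C)
E: 32  (via C)
J: 36  (via E)
B: 40  (via C)
F: 40  (via E)
H: 41  (via C)
K: 41  (via C)
G: 42  (via B)
Shortest route: I → C → B → G = 42.

42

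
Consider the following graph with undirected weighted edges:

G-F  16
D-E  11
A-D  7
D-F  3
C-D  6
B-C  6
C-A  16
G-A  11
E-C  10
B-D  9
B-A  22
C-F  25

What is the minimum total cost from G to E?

29

Shortest distances from G:
G: 0
A: 11  (via G)
F: 16  (via G)
D: 18  (via A)
C: 24  (via D)
B: 27  (via D)
E: 29  (via D)
Shortest route: G → A → D → E = 29.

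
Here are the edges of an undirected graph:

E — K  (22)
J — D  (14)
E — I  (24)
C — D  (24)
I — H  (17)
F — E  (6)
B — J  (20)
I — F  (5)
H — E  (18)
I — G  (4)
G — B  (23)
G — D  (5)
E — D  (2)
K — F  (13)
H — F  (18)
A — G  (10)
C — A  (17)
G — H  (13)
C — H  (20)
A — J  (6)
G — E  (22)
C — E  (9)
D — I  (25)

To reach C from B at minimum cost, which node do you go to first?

Candidate routes:
B–G–D–E–C: 23+5+2+9 = 39
B–J–A–C: 20+6+17 = 43
The minimum is 39 via B–G–D–E–C.
So from B the first move is to G.

G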